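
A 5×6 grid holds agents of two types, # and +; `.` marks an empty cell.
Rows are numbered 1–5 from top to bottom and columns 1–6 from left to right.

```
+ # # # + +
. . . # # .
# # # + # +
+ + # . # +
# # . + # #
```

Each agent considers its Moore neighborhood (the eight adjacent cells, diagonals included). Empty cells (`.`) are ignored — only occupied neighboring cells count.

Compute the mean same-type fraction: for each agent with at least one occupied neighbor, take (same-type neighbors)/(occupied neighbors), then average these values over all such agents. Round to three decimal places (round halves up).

Row 1: (1,1)+ 0/1 · (1,2)# 1/2 · (1,3)# 3/3 · (1,4)# 3/4 · (1,5)+ 1/4 · (1,6)+ 1/2
Row 2: (2,4)# 5/7 · (2,5)# 3/7
Row 3: (3,1)# 1/3 · (3,2)# 3/5 · (3,3)# 3/5 · (3,4)+ 0/6 · (3,5)# 3/6 · (3,6)+ 1/4
Row 4: (4,1)+ 1/5 · (4,2)+ 1/7 · (4,3)# 3/6 · (4,5)# 3/7 · (4,6)+ 1/5
Row 5: (5,1)# 1/3 · (5,2)# 2/4 · (5,4)+ 0/3 · (5,5)# 2/4 · (5,6)# 2/3
Sum over 24 agents: 0/1 + 1/2 + 3/3 + 3/4 + 1/4 + 1/2 + 5/7 + 3/7 + 1/3 + 3/5 + 3/5 + 0/6 + 3/6 + 1/4 + 1/5 + 1/7 + 3/6 + 3/7 + 1/5 + 1/3 + 2/4 + 0/3 + 2/4 + 2/3 = 4157/420; mean = 4157/420 ÷ 24 = 4157/10080 = 0.412400… → 0.412.

0.412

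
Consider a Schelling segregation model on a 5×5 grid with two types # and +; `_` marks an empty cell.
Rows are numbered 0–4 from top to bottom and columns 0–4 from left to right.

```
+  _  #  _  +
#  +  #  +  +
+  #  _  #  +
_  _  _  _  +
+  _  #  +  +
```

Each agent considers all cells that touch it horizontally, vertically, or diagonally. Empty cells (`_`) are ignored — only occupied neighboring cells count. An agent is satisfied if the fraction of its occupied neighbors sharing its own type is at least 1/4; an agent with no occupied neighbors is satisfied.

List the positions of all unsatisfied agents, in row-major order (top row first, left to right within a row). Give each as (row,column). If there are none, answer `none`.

(2,3), (4,2)

Row 0: (0,0)+ 1/2 ok · (0,2)# 1/3 ok · (0,4)+ 2/2 ok
Row 1: (1,0)# 1/4 ok · (1,1)+ 2/6 ok · (1,2)# 3/5 ok · (1,3)+ 3/6 ok · (1,4)+ 3/4 ok
Row 2: (2,0)+ 1/3 ok · (2,1)# 2/4 ok · (2,3)# 1/5 unhappy · (2,4)+ 3/4 ok
Row 3: (3,4)+ 3/4 ok
Row 4: (4,0)+ 0/0 ok · (4,2)# 0/1 unhappy · (4,3)+ 2/3 ok · (4,4)+ 2/2 ok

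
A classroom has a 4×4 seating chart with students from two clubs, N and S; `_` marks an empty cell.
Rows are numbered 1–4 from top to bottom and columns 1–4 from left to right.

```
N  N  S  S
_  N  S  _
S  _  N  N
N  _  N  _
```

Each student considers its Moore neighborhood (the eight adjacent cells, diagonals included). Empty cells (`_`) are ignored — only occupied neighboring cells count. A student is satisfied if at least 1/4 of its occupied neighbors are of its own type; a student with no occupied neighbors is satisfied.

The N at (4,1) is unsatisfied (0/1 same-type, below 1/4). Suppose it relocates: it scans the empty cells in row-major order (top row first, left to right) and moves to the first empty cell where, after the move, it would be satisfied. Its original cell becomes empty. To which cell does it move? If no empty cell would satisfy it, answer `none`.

(2,1)

Vacating (4,1). Empty cells in order:
  (2,1): 3/4 same-type → satisfied — stop here.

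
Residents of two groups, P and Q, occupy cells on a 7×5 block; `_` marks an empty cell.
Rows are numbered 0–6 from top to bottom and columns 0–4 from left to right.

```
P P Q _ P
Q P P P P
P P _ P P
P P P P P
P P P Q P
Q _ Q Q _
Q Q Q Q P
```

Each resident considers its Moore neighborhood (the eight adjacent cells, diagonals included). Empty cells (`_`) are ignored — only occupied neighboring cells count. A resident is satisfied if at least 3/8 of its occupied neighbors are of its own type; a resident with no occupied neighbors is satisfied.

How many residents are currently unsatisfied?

Row 0: (0,0)P 2/3 ok · (0,1)P 3/5 ok · (0,2)Q 0/4 unhappy · (0,4)P 2/2 ok
Row 1: (1,0)Q 0/5 unhappy · (1,1)P 5/7 ok · (1,2)P 5/6 ok · (1,3)P 5/6 ok · (1,4)P 4/4 ok
Row 2: (2,0)P 4/5 ok · (2,1)P 6/7 ok · (2,3)P 7/7 ok · (2,4)P 5/5 ok
Row 3: (3,0)P 5/5 ok · (3,1)P 7/7 ok · (3,2)P 6/7 ok · (3,3)P 6/7 ok · (3,4)P 4/5 ok
Row 4: (4,0)P 3/4 ok · (4,1)P 5/7 ok · (4,2)P 4/7 ok · (4,3)Q 2/7 unhappy · (4,4)P 2/4 ok
Row 5: (5,0)Q 2/4 ok · (5,2)Q 5/7 ok · (5,3)Q 4/7 ok
Row 6: (6,0)Q 2/2 ok · (6,1)Q 4/4 ok · (6,2)Q 4/4 ok · (6,3)Q 3/4 ok · (6,4)P 0/2 unhappy
Unsatisfied: (0,2), (1,0), (4,3), (6,4) — 4 in total.

4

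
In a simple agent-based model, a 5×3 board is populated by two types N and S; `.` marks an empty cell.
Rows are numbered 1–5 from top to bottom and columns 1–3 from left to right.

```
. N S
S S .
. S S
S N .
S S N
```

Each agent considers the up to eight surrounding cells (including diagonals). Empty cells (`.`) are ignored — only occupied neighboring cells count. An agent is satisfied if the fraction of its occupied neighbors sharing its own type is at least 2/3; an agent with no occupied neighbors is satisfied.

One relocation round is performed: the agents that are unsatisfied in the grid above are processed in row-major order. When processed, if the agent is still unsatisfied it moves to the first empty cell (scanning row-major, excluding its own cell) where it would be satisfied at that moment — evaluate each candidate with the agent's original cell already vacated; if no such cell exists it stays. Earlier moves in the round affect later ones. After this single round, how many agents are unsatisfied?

Initially unsatisfied (in order): (1,2), (1,3), (4,2), (5,2), (5,3).
  (1,2): no empty cell satisfies it; stays.
  (1,3) → (1,1).
  (4,2): no empty cell satisfies it; stays.
  (5,2) → (2,3).
  (5,3): now satisfied by earlier moves; stays.
Resulting grid:
S N .
S S S
. S S
S N .
S . N
Unsatisfied now: (1,2), (4,2), (5,1).

3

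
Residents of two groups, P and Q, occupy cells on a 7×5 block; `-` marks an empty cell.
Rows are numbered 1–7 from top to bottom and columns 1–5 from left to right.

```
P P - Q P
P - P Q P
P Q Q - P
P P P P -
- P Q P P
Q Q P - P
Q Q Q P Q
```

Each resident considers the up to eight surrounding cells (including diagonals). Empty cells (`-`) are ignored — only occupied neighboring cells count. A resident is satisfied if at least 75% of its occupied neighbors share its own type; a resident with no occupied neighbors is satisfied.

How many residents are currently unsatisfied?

18

(1,1)P 2/2 satisfied
(1,2)P 3/3 satisfied
(1,4)Q 1/4 not
(1,5)P 1/3 not
(2,1)P 3/4 satisfied
(2,3)P 1/5 not
(2,4)Q 2/6 not
(2,5)P 2/4 not
(3,1)P 3/4 satisfied
(3,2)Q 1/7 not
(3,3)Q 2/6 not
(3,5)P 2/3 not
(4,1)P 3/4 satisfied
(4,2)P 4/7 not
(4,3)P 4/7 not
(4,4)P 4/6 not
(5,2)P 4/7 not
(5,3)Q 1/7 not
(5,4)P 5/6 satisfied
(5,5)P 3/3 satisfied
(6,1)Q 3/4 satisfied
(6,2)Q 5/7 not
(6,3)P 3/7 not
(6,5)P 3/4 satisfied
(7,1)Q 3/3 satisfied
(7,2)Q 4/5 satisfied
(7,3)Q 2/4 not
(7,4)P 2/4 not
(7,5)Q 0/2 not
Unsatisfied: (1,4), (1,5), (2,3), (2,4), (2,5), (3,2), (3,3), (3,5), (4,2), (4,3), (4,4), (5,2), (5,3), (6,2), (6,3), (7,3), (7,4), (7,5) — 18 in total.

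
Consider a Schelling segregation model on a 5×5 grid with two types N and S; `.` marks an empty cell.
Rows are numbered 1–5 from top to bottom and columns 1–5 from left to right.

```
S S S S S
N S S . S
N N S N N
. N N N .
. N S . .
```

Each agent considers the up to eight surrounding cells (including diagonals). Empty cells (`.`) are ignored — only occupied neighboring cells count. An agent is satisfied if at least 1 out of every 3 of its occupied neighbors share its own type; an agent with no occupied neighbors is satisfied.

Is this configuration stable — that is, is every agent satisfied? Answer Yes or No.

(1,1)S 2/3 ok
(1,2)S 4/5 ok
(1,3)S 4/4 ok
(1,4)S 4/4 ok
(1,5)S 2/2 ok
(2,1)N 2/5 ok
(2,2)S 5/8 ok
(2,3)S 5/7 ok
(2,5)S 2/4 ok
(3,1)N 3/4 ok
(3,2)N 4/7 ok
(3,3)S 2/7 unhappy
(3,4)N 3/6 ok
(3,5)N 2/3 ok
(4,2)N 4/6 ok
(4,3)N 5/7 ok
(4,4)N 3/5 ok
(5,2)N 2/3 ok
(5,3)S 0/4 unhappy
For instance (3,3) has only 2/7 same-type neighbors, below 1/3.

No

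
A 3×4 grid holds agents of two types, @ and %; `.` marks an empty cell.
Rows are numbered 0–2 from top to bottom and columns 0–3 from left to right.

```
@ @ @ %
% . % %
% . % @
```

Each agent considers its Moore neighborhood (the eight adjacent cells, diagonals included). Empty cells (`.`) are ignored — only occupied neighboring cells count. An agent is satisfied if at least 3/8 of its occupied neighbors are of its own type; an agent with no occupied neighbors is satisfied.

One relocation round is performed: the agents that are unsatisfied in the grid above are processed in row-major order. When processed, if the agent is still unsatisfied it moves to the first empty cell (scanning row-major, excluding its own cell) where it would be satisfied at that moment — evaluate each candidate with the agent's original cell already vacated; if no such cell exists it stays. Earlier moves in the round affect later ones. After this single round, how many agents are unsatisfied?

Initially unsatisfied (in order): (0,2), (1,0), (2,3).
  (0,2): no empty cell satisfies it; stays.
  (1,0) → (1,1).
  (2,3) → (1,0).
Resulting grid:
@ @ @ %
@ % % %
% . % .
Unsatisfied now: (0,2).

1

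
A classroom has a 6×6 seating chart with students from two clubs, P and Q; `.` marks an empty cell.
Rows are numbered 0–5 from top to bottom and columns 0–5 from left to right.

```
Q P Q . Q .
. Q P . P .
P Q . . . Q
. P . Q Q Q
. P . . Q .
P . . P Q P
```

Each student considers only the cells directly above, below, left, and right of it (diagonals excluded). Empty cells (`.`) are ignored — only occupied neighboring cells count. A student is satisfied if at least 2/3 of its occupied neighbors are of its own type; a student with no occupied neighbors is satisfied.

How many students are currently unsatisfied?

13

Row 0: (0,0)Q 0/1 unhappy · (0,1)P 0/3 unhappy · (0,2)Q 0/2 unhappy · (0,4)Q 0/1 unhappy
Row 1: (1,1)Q 1/3 unhappy · (1,2)P 0/2 unhappy · (1,4)P 0/1 unhappy
Row 2: (2,0)P 0/1 unhappy · (2,1)Q 1/3 unhappy · (2,5)Q 1/1 ok
Row 3: (3,1)P 1/2 unhappy · (3,3)Q 1/1 ok · (3,4)Q 3/3 ok · (3,5)Q 2/2 ok
Row 4: (4,1)P 1/1 ok · (4,4)Q 2/2 ok
Row 5: (5,0)P 0/0 ok · (5,3)P 0/1 unhappy · (5,4)Q 1/3 unhappy · (5,5)P 0/1 unhappy
Unsatisfied: (0,0), (0,1), (0,2), (0,4), (1,1), (1,2), (1,4), (2,0), (2,1), (3,1), (5,3), (5,4), (5,5) — 13 in total.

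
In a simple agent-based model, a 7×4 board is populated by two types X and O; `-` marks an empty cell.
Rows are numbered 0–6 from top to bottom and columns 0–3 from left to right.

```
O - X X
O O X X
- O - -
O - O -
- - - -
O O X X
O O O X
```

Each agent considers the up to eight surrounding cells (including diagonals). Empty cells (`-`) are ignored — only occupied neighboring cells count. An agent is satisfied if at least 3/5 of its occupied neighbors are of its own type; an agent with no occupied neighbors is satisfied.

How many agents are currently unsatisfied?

Row 0: (0,0)O 2/2 ok · (0,2)X 3/4 ok · (0,3)X 3/3 ok
Row 1: (1,0)O 3/3 ok · (1,1)O 3/5 ok · (1,2)X 3/5 ok · (1,3)X 3/3 ok
Row 2: (2,1)O 4/5 ok
Row 3: (3,0)O 1/1 ok · (3,2)O 1/1 ok
Row 5: (5,0)O 3/3 ok · (5,1)O 4/5 ok · (5,2)X 2/5 unhappy · (5,3)X 2/3 ok
Row 6: (6,0)O 3/3 ok · (6,1)O 4/5 ok · (6,2)O 2/5 unhappy · (6,3)X 2/3 ok
Unsatisfied: (5,2), (6,2) — 2 in total.

2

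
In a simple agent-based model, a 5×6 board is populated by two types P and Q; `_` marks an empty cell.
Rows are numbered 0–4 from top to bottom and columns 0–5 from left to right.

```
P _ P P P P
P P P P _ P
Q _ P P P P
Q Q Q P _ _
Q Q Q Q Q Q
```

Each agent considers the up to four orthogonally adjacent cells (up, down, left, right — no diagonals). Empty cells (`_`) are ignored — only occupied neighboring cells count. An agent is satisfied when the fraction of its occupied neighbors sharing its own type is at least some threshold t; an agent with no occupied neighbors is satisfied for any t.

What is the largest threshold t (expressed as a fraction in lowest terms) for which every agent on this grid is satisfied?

1/3

Row 0: (0,0)P 1/1 · (0,2)P 2/2 · (0,3)P 3/3 · (0,4)P 2/2 · (0,5)P 2/2
Row 1: (1,0)P 2/3 · (1,1)P 2/2 · (1,2)P 4/4 · (1,3)P 3/3 · (1,5)P 2/2
Row 2: (2,0)Q 1/2 · (2,2)P 2/3 · (2,3)P 4/4 · (2,4)P 2/2 · (2,5)P 2/2
Row 3: (3,0)Q 3/3 · (3,1)Q 3/3 · (3,2)Q 2/4 · (3,3)P 1/3
Row 4: (4,0)Q 2/2 · (4,1)Q 3/3 · (4,2)Q 3/3 · (4,3)Q 2/3 · (4,4)Q 2/2 · (4,5)Q 1/1
The smallest same-type fraction is 1/3 at (3,3), which reduces to 1/3. Any threshold above that leaves this agent unsatisfied.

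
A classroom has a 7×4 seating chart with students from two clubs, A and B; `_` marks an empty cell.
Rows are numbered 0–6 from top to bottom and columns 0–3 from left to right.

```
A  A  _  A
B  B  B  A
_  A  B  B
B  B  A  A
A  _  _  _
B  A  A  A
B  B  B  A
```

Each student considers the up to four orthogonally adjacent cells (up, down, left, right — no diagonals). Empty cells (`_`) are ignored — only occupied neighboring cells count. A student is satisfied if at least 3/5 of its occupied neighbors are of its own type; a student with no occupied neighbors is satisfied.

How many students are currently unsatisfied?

17

(0,0)A 1/2 ✗
(0,1)A 1/2 ✗
(0,3)A 1/1 ✓
(1,0)B 1/2 ✗
(1,1)B 2/4 ✗
(1,2)B 2/3 ✓
(1,3)A 1/3 ✗
(2,1)A 0/3 ✗
(2,2)B 2/4 ✗
(2,3)B 1/3 ✗
(3,0)B 1/2 ✗
(3,1)B 1/3 ✗
(3,2)A 1/3 ✗
(3,3)A 1/2 ✗
(4,0)A 0/2 ✗
(5,0)B 1/3 ✗
(5,1)A 1/3 ✗
(5,2)A 2/3 ✓
(5,3)A 2/2 ✓
(6,0)B 2/2 ✓
(6,1)B 2/3 ✓
(6,2)B 1/3 ✗
(6,3)A 1/2 ✗
Unsatisfied: (0,0), (0,1), (1,0), (1,1), (1,3), (2,1), (2,2), (2,3), (3,0), (3,1), (3,2), (3,3), (4,0), (5,0), (5,1), (6,2), (6,3) — 17 in total.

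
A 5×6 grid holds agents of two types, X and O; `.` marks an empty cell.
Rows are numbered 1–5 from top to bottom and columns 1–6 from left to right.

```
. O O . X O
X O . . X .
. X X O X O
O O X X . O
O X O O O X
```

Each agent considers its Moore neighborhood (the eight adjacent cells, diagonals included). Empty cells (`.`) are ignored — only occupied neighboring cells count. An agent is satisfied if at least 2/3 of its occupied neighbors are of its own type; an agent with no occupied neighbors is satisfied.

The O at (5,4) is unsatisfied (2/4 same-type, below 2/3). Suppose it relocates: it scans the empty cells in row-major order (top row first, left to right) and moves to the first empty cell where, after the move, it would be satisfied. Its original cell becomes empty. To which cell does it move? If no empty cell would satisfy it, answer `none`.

Vacating (5,4). Empty cells in order:
  (1,1): 2/3 same-type → satisfied — stop here.

(1,1)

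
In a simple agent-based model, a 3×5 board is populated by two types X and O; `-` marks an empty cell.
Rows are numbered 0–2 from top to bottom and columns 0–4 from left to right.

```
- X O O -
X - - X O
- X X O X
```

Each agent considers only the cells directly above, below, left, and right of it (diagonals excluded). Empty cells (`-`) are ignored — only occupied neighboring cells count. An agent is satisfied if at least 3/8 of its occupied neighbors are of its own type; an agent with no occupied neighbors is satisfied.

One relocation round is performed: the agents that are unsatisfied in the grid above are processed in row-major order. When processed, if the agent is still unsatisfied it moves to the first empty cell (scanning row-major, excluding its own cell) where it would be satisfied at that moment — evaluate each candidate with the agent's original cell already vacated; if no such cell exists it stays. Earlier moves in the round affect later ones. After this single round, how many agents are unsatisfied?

0

Initially unsatisfied (in order): (0,1), (1,3), (1,4), (2,3), (2,4).
  (0,1) → (0,0).
  (1,3) → (0,1).
  (1,4) → (0,4).
  (2,3) → (1,2).
  (2,4): now satisfied by earlier moves; stays.
Resulting grid:
X X O O O
X - O - -
- X X - X
All satisfied now.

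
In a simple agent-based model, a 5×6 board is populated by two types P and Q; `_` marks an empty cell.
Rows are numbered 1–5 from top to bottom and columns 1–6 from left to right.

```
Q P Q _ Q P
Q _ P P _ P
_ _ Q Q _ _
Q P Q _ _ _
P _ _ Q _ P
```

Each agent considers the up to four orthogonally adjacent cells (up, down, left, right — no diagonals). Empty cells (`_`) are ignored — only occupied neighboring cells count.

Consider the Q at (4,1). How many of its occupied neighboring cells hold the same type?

0

Occupied neighbors of (4,1): (5,1)=P, (4,2)=P.
Same type (Q): 0 of 2.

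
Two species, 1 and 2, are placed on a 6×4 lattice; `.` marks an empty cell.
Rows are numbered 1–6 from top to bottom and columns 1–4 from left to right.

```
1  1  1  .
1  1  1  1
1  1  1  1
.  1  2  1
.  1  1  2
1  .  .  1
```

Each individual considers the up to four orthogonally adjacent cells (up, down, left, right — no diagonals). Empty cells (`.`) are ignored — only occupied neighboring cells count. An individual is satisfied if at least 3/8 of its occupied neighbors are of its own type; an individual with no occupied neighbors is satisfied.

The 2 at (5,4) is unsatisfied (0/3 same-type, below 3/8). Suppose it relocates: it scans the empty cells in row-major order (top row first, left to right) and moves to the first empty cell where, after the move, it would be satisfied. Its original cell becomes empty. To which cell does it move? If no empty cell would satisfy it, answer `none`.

none

Vacating (5,4). Empty cells in order:
  (1,4): 0/2 same-type → still unsatisfied.
  (4,1): 0/2 same-type → still unsatisfied.
  (5,1): 0/2 same-type → still unsatisfied.
  (6,2): 0/2 same-type → still unsatisfied.
  (6,3): 0/2 same-type → still unsatisfied.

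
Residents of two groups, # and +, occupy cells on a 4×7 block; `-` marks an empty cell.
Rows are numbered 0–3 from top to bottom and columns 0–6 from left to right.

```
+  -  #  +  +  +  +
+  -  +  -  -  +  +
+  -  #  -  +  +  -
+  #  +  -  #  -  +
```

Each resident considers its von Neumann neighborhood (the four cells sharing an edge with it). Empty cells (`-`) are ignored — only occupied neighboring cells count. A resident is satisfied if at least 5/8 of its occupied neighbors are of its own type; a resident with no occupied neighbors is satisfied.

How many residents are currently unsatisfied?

(0,0)+ 1/1 ok
(0,2)# 0/2 unhappy
(0,3)+ 1/2 unhappy
(0,4)+ 2/2 ok
(0,5)+ 3/3 ok
(0,6)+ 2/2 ok
(1,0)+ 2/2 ok
(1,2)+ 0/2 unhappy
(1,5)+ 3/3 ok
(1,6)+ 2/2 ok
(2,0)+ 2/2 ok
(2,2)# 0/2 unhappy
(2,4)+ 1/2 unhappy
(2,5)+ 2/2 ok
(3,0)+ 1/2 unhappy
(3,1)# 0/2 unhappy
(3,2)+ 0/2 unhappy
(3,4)# 0/1 unhappy
(3,6)+ 0/0 ok
Unsatisfied: (0,2), (0,3), (1,2), (2,2), (2,4), (3,0), (3,1), (3,2), (3,4) — 9 in total.

9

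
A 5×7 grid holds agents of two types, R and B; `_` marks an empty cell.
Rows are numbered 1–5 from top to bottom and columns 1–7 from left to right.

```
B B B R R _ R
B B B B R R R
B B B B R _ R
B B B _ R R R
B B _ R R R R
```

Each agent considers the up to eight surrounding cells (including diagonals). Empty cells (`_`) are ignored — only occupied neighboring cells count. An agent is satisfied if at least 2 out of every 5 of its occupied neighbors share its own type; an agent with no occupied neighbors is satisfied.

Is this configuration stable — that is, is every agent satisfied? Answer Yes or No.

Row 1: (1,1)B 3/3 ok · (1,2)B 5/5 ok · (1,3)B 4/5 ok · (1,4)R 2/5 ok · (1,5)R 3/4 ok · (1,7)R 2/2 ok
Row 2: (2,1)B 5/5 ok · (2,2)B 8/8 ok · (2,3)B 7/8 ok · (2,4)B 4/8 ok · (2,5)R 4/6 ok · (2,6)R 6/6 ok · (2,7)R 3/3 ok
Row 3: (3,1)B 5/5 ok · (3,2)B 8/8 ok · (3,3)B 7/7 ok · (3,4)B 4/7 ok · (3,5)R 4/6 ok · (3,7)R 4/4 ok
Row 4: (4,1)B 5/5 ok · (4,2)B 7/7 ok · (4,3)B 5/6 ok · (4,5)R 5/6 ok · (4,6)R 7/7 ok · (4,7)R 4/4 ok
Row 5: (5,1)B 3/3 ok · (5,2)B 4/4 ok · (5,4)R 2/3 ok · (5,5)R 4/4 ok · (5,6)R 5/5 ok · (5,7)R 3/3 ok
All meet the threshold, so the configuration is stable.

Yes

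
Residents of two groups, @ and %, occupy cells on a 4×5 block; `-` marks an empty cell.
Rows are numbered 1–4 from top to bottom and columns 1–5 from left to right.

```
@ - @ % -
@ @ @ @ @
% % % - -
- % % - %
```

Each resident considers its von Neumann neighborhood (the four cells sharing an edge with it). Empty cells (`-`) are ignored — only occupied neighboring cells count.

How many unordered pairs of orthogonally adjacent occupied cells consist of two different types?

5

Scan each occupied cell's neighbors to the right and below so each pair is counted once.
Row 1: @(1,1)–@(2,1)= @(1,3)–%(1,4)≠ @(1,3)–@(2,3)= %(1,4)–@(2,4)≠  → 2/4 unlike.
Row 2: @(2,1)–@(2,2)= @(2,1)–%(3,1)≠ @(2,2)–@(2,3)= @(2,2)–%(3,2)≠ @(2,3)–@(2,4)= @(2,3)–%(3,3)≠ @(2,4)–@(2,5)=  → 3/7 unlike.
Row 3: %(3,1)–%(3,2)= %(3,2)–%(3,3)= %(3,2)–%(4,2)= %(3,3)–%(4,3)=  → 0/4 unlike.
Row 4: %(4,2)–%(4,3)=  → 0/1 unlike.
Total adjacent occupied pairs: 16; unlike-type pairs: 5.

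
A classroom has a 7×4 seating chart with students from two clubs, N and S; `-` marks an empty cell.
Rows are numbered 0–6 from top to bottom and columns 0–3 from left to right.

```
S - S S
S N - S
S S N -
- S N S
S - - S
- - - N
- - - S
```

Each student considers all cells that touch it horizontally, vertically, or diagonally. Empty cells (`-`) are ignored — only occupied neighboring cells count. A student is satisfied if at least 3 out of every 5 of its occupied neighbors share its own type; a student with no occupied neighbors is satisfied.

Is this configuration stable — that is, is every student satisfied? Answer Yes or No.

Row 0: (0,0)S 1/2 unhappy · (0,2)S 2/3 ok · (0,3)S 2/2 ok
Row 1: (1,0)S 3/4 ok · (1,1)N 1/6 unhappy · (1,3)S 2/3 ok
Row 2: (2,0)S 3/4 ok · (2,1)S 3/6 unhappy · (2,2)N 2/6 unhappy
Row 3: (3,1)S 3/5 ok · (3,2)N 1/5 unhappy · (3,3)S 1/3 unhappy
Row 4: (4,0)S 1/1 ok · (4,3)S 1/3 unhappy
Row 5: (5,3)N 0/2 unhappy
Row 6: (6,3)S 0/1 unhappy
For instance (0,0) has only 1/2 same-type neighbors, below 3/5.

No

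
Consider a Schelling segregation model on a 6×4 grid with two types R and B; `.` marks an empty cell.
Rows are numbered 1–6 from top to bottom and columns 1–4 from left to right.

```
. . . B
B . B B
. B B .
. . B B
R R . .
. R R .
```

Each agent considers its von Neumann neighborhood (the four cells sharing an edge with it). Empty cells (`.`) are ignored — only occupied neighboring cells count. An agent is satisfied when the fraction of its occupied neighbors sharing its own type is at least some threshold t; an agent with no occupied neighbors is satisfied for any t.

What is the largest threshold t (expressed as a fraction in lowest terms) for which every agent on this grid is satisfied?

(1,4)B 1/1
(2,1)B — no occupied neighbors
(2,3)B 2/2
(2,4)B 2/2
(3,2)B 1/1
(3,3)B 3/3
(4,3)B 2/2
(4,4)B 1/1
(5,1)R 1/1
(5,2)R 2/2
(6,2)R 2/2
(6,3)R 1/1
The smallest same-type fraction is 1/1 at (1,4), which reduces to 1/1. Any threshold above that leaves this agent unsatisfied.

1/1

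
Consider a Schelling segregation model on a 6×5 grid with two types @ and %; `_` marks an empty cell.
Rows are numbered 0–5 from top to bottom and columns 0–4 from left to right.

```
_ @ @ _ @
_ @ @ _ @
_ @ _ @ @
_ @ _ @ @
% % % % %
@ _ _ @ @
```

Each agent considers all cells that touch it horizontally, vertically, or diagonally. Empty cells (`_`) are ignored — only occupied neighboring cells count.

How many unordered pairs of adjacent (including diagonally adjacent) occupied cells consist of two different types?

15

Scan each occupied cell's neighbors to the right and below (and the two forward diagonals) so each pair is counted once.
From row 0: 0 unlike of 6 pairs (running 0/6).
From row 1: 0 unlike of 6 pairs (running 0/12).
From row 2: 0 unlike of 6 pairs (running 0/18).
From row 3: 8 unlike of 9 pairs (running 8/27).
From row 4: 7 unlike of 11 pairs (running 15/38).
From row 5: 0 unlike of 1 pairs (running 15/39).
Total adjacent occupied pairs: 39; unlike-type pairs: 15.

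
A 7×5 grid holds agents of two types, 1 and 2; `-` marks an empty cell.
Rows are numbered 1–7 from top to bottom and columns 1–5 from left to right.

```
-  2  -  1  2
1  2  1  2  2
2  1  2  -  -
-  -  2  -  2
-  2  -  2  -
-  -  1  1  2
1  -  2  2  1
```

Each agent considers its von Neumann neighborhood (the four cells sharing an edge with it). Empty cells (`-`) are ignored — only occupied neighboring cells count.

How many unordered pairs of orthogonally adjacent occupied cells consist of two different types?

Scan each occupied cell's neighbors to the right and below so each pair is counted once.
Row 1: 2(1,2)–2(2,2)= 1(1,4)–2(1,5)≠ 1(1,4)–2(2,4)≠ 2(1,5)–2(2,5)=  → 2/4 unlike.
Row 2: 1(2,1)–2(2,2)≠ 1(2,1)–2(3,1)≠ 2(2,2)–1(2,3)≠ 2(2,2)–1(3,2)≠ 1(2,3)–2(2,4)≠ 1(2,3)–2(3,3)≠ 2(2,4)–2(2,5)=  → 6/7 unlike.
Row 3: 2(3,1)–1(3,2)≠ 1(3,2)–2(3,3)≠ 2(3,3)–2(4,3)=  → 2/3 unlike.
Row 5: 2(5,4)–1(6,4)≠  → 1/1 unlike.
Row 6: 1(6,3)–1(6,4)= 1(6,3)–2(7,3)≠ 1(6,4)–2(6,5)≠ 1(6,4)–2(7,4)≠ 2(6,5)–1(7,5)≠  → 4/5 unlike.
Row 7: 2(7,3)–2(7,4)= 2(7,4)–1(7,5)≠  → 1/2 unlike.
Total adjacent occupied pairs: 22; unlike-type pairs: 16.

16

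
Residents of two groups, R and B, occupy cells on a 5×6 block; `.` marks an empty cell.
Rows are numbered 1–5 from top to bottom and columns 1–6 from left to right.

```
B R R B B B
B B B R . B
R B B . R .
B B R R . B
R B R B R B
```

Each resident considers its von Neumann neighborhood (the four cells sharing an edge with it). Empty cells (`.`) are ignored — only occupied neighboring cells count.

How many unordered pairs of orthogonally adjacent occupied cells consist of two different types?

Scan each occupied cell's neighbors to the right and below so each pair is counted once.
From row 1: 5 unlike of 10 pairs (running 5/10).
From row 2: 2 unlike of 6 pairs (running 7/16).
From row 3: 3 unlike of 5 pairs (running 10/21).
From row 4: 3 unlike of 8 pairs (running 13/29).
From row 5: 5 unlike of 5 pairs (running 18/34).
Total adjacent occupied pairs: 34; unlike-type pairs: 18.

18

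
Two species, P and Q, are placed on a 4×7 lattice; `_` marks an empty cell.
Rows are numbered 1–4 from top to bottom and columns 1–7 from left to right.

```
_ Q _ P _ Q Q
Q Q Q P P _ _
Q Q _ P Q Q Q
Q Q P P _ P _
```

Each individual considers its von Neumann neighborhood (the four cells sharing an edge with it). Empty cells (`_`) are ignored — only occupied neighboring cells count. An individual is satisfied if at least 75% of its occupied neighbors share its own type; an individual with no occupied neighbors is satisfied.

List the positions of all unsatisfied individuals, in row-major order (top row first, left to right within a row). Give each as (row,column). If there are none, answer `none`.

(2,3), (2,5), (3,4), (3,5), (3,6), (4,2), (4,3), (4,6)

Row 1: (1,2)Q 1/1 ok · (1,4)P 1/1 ok · (1,6)Q 1/1 ok · (1,7)Q 1/1 ok
Row 2: (2,1)Q 2/2 ok · (2,2)Q 4/4 ok · (2,3)Q 1/2 unhappy · (2,4)P 3/4 ok · (2,5)P 1/2 unhappy
Row 3: (3,1)Q 3/3 ok · (3,2)Q 3/3 ok · (3,4)P 2/3 unhappy · (3,5)Q 1/3 unhappy · (3,6)Q 2/3 unhappy · (3,7)Q 1/1 ok
Row 4: (4,1)Q 2/2 ok · (4,2)Q 2/3 unhappy · (4,3)P 1/2 unhappy · (4,4)P 2/2 ok · (4,6)P 0/1 unhappy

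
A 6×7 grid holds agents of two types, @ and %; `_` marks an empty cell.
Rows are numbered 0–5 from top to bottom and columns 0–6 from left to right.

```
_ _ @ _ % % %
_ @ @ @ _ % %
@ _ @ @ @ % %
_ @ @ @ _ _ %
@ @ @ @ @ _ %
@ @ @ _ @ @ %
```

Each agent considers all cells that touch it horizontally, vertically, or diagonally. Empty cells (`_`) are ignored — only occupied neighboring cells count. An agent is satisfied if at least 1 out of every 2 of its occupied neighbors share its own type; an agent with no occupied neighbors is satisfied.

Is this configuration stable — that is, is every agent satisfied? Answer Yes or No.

Row 0: (0,2)@ 3/3 ok · (0,4)% 2/3 ok · (0,5)% 4/4 ok · (0,6)% 3/3 ok
Row 1: (1,1)@ 4/4 ok · (1,2)@ 5/5 ok · (1,3)@ 5/6 ok · (1,5)% 6/7 ok · (1,6)% 5/5 ok
Row 2: (2,0)@ 2/2 ok · (2,2)@ 7/7 ok · (2,3)@ 6/6 ok · (2,4)@ 3/5 ok · (2,5)% 4/5 ok · (2,6)% 4/4 ok
Row 3: (3,1)@ 6/6 ok · (3,2)@ 7/7 ok · (3,3)@ 7/7 ok · (3,6)% 3/3 ok
Row 4: (4,0)@ 4/4 ok · (4,1)@ 7/7 ok · (4,2)@ 7/7 ok · (4,3)@ 6/6 ok · (4,4)@ 4/4 ok · (4,6)% 2/3 ok
Row 5: (5,0)@ 3/3 ok · (5,1)@ 5/5 ok · (5,2)@ 4/4 ok · (5,4)@ 3/3 ok · (5,5)@ 2/4 ok · (5,6)% 1/2 ok
All meet the threshold, so the configuration is stable.

Yes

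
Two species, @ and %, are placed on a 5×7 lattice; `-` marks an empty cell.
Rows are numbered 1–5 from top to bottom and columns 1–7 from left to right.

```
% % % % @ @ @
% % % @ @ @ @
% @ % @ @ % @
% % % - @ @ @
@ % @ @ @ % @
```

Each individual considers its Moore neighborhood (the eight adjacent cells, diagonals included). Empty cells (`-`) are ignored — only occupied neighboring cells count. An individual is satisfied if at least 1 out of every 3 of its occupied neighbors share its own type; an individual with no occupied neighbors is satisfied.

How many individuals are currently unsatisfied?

5

Row 1: (1,1)% 3/3 ok · (1,2)% 5/5 ok · (1,3)% 4/5 ok · (1,4)% 2/5 ok · (1,5)@ 4/5 ok · (1,6)@ 5/5 ok · (1,7)@ 3/3 ok
Row 2: (2,1)% 4/5 ok · (2,2)% 7/8 ok · (2,3)% 5/8 ok · (2,4)@ 4/8 ok · (2,5)@ 6/8 ok · (2,6)@ 7/8 ok · (2,7)@ 4/5 ok
Row 3: (3,1)% 4/5 ok · (3,2)@ 0/8 unhappy · (3,3)% 4/7 ok · (3,4)@ 4/7 ok · (3,5)@ 6/7 ok · (3,6)% 0/8 unhappy · (3,7)@ 4/5 ok
Row 4: (4,1)% 3/5 ok · (4,2)% 5/8 ok · (4,3)% 3/7 ok · (4,5)@ 5/7 ok · (4,6)@ 6/8 ok · (4,7)@ 3/5 ok
Row 5: (5,1)@ 0/3 unhappy · (5,2)% 3/5 ok · (5,3)@ 1/4 unhappy · (5,4)@ 3/4 ok · (5,5)@ 3/4 ok · (5,6)% 0/5 unhappy · (5,7)@ 2/3 ok
Unsatisfied: (3,2), (3,6), (5,1), (5,3), (5,6) — 5 in total.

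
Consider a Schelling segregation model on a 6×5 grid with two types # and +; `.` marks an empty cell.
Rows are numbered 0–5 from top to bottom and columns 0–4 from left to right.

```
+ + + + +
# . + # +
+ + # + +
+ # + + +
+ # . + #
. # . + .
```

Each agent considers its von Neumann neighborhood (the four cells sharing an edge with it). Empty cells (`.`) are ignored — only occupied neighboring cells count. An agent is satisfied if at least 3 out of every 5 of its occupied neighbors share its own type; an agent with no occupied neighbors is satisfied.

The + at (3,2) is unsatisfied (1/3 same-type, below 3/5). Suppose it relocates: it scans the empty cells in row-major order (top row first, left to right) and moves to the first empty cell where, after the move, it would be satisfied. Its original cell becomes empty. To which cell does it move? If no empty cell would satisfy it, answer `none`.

Vacating (3,2). Empty cells in order:
  (1,1): 3/4 same-type → satisfied — stop here.

(1,1)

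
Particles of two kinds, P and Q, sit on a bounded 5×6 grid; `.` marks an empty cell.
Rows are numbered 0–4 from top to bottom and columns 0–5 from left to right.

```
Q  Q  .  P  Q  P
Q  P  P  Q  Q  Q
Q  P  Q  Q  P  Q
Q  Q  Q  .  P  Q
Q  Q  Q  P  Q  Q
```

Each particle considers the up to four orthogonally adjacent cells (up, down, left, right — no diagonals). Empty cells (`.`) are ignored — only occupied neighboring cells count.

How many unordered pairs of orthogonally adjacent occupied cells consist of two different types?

18

Scan each occupied cell's neighbors to the right and below so each pair is counted once.
From row 0: 5 unlike of 8 pairs (running 5/8).
From row 1: 4 unlike of 11 pairs (running 9/19).
From row 2: 5 unlike of 10 pairs (running 14/29).
From row 3: 2 unlike of 8 pairs (running 16/37).
From row 4: 2 unlike of 5 pairs (running 18/42).
Total adjacent occupied pairs: 42; unlike-type pairs: 18.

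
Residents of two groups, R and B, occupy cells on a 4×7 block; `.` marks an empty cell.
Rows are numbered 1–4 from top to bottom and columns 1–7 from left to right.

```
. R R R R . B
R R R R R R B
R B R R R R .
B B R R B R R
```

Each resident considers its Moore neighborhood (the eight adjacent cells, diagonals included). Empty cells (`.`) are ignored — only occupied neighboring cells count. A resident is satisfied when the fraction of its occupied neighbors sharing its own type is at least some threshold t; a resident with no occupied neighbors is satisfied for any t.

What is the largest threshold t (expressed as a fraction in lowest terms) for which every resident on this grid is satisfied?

(1,2)R 4/4
(1,3)R 5/5
(1,4)R 5/5
(1,5)R 4/4
(1,7)B 1/2
(2,1)R 3/4
(2,2)R 6/7
(2,3)R 7/8
(2,4)R 8/8
(2,5)R 7/7
(2,6)R 4/6
(2,7)B 1/3
(3,1)R 2/5
(3,2)B 2/8
(3,3)R 6/8
(3,4)R 7/8
(3,5)R 7/8
(3,6)R 5/7
(4,1)B 2/3
(4,2)B 2/5
(4,3)R 3/5
(4,4)R 4/5
(4,5)B 0/5
(4,6)R 3/4
(4,7)R 2/2
The smallest same-type fraction is 0/5 at (4,5), which reduces to 0/1. Any threshold above that leaves this resident unsatisfied.

0/1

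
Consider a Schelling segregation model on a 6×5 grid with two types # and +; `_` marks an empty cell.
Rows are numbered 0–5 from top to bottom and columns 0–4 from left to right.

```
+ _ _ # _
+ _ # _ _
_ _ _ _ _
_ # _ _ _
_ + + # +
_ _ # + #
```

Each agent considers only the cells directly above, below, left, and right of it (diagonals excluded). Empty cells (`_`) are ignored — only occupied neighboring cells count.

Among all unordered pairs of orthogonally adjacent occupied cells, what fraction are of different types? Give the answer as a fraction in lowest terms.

Scan each occupied cell's neighbors to the right and below so each pair is counted once.
From row 0: 0 unlike of 1 pairs (running 0/1).
From row 3: 1 unlike of 1 pairs (running 1/2).
From row 4: 5 unlike of 6 pairs (running 6/8).
From row 5: 2 unlike of 2 pairs (running 8/10).
Total adjacent occupied pairs: 10; unlike-type pairs: 8.
8/10 reduces to 4/5.

4/5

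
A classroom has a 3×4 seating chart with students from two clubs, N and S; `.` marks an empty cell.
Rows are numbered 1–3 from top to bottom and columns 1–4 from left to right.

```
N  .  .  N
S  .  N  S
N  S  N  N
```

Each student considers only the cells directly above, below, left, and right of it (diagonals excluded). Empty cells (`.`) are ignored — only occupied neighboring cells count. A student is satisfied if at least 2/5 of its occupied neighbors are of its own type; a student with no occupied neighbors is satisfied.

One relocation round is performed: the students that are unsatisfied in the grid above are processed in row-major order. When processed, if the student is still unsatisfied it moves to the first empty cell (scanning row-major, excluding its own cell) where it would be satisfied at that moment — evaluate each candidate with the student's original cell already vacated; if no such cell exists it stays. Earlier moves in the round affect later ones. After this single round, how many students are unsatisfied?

1

Initially unsatisfied (in order): (1,1), (1,4), (2,1), (2,4), (3,1), (3,2).
  (1,1) → (1,2).
  (1,4) → (1,1).
  (2,1) → (1,4).
  (2,4): no empty cell satisfies it; stays.
  (3,1) → (1,3).
  (3,2) → (3,1).
Resulting grid:
N N N S
. . N S
S . N N
Unsatisfied now: (2,4).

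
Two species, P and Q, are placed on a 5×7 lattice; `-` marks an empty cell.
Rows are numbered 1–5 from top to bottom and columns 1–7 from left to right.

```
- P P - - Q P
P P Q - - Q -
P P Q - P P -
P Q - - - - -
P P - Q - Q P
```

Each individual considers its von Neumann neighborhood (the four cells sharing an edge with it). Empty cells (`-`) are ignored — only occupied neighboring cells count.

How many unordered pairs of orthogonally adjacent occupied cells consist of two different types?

Scan each occupied cell's neighbors to the right and below so each pair is counted once.
From row 1: 2 unlike of 5 pairs (running 2/5).
From row 2: 2 unlike of 6 pairs (running 4/11).
From row 3: 2 unlike of 5 pairs (running 6/16).
From row 4: 2 unlike of 3 pairs (running 8/19).
From row 5: 1 unlike of 2 pairs (running 9/21).
Total adjacent occupied pairs: 21; unlike-type pairs: 9.

9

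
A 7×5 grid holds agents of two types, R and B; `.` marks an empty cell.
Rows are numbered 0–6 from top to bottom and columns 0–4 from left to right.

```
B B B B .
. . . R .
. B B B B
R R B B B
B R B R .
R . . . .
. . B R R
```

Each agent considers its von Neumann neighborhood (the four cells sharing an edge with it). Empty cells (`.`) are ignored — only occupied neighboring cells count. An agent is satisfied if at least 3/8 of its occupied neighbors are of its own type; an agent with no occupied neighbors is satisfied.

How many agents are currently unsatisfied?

7

(0,0)B 1/1 satisfied
(0,1)B 2/2 satisfied
(0,2)B 2/2 satisfied
(0,3)B 1/2 satisfied
(1,3)R 0/2 not
(2,1)B 1/2 satisfied
(2,2)B 3/3 satisfied
(2,3)B 3/4 satisfied
(2,4)B 2/2 satisfied
(3,0)R 1/2 satisfied
(3,1)R 2/4 satisfied
(3,2)B 3/4 satisfied
(3,3)B 3/4 satisfied
(3,4)B 2/2 satisfied
(4,0)B 0/3 not
(4,1)R 1/3 not
(4,2)B 1/3 not
(4,3)R 0/2 not
(5,0)R 0/1 not
(6,2)B 0/1 not
(6,3)R 1/2 satisfied
(6,4)R 1/1 satisfied
Unsatisfied: (1,3), (4,0), (4,1), (4,2), (4,3), (5,0), (6,2) — 7 in total.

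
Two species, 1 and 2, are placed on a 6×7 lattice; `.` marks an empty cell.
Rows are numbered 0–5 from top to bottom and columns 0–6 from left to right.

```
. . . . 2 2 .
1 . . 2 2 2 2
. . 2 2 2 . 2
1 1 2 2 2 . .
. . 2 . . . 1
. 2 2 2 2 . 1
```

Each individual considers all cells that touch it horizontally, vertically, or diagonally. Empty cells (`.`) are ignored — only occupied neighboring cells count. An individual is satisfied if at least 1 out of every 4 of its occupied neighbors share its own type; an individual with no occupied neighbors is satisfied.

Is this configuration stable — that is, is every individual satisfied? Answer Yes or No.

(0,4)2 4/4 satisfied
(0,5)2 4/4 satisfied
(1,0)1 0/0 satisfied
(1,3)2 5/5 satisfied
(1,4)2 6/6 satisfied
(1,5)2 6/6 satisfied
(1,6)2 3/3 satisfied
(2,2)2 4/5 satisfied
(2,3)2 7/7 satisfied
(2,4)2 6/6 satisfied
(2,6)2 2/2 satisfied
(3,0)1 1/1 satisfied
(3,1)1 1/4 satisfied
(3,2)2 4/5 satisfied
(3,3)2 6/6 satisfied
(3,4)2 3/3 satisfied
(4,2)2 5/6 satisfied
(4,6)1 1/1 satisfied
(5,1)2 2/2 satisfied
(5,2)2 3/3 satisfied
(5,3)2 3/3 satisfied
(5,4)2 1/1 satisfied
(5,6)1 1/1 satisfied
All meet the threshold, so the configuration is stable.

Yes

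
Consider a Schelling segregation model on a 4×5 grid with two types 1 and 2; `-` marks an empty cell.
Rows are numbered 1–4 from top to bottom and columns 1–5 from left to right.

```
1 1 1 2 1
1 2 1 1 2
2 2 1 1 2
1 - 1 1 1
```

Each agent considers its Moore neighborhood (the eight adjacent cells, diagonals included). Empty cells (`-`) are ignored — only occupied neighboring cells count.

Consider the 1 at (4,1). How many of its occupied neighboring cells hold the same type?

Occupied neighbors of (4,1): (3,1)=2, (3,2)=2.
Same type (1): 0 of 2.

0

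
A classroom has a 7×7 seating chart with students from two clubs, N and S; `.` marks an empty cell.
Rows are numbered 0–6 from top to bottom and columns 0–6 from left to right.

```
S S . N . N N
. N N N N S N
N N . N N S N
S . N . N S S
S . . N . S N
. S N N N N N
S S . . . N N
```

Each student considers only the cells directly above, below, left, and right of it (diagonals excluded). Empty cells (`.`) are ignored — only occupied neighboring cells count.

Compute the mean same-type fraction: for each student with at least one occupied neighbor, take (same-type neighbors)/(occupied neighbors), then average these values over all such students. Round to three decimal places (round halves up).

0.738

Row 0: (0,0)S 1/1 · (0,1)S 1/2 · (0,3)N 1/1 · (0,5)N 1/2 · (0,6)N 2/2
Row 1: (1,1)N 2/3 · (1,2)N 2/2 · (1,3)N 4/4 · (1,4)N 2/3 · (1,5)S 1/4 · (1,6)N 2/3
Row 2: (2,0)N 1/2 · (2,1)N 2/2 · (2,3)N 2/2 · (2,4)N 3/4 · (2,5)S 2/4 · (2,6)N 1/3
Row 3: (3,0)S 1/2 · (3,2)N — no occupied neighbors · (3,4)N 1/2 · (3,5)S 3/4 · (3,6)S 1/3
Row 4: (4,0)S 1/1 · (4,3)N 1/1 · (4,5)S 1/3 · (4,6)N 1/3
Row 5: (5,1)S 1/2 · (5,2)N 1/2 · (5,3)N 3/3 · (5,4)N 2/2 · (5,5)N 3/4 · (5,6)N 3/3
Row 6: (6,0)S 1/1 · (6,1)S 2/2 · (6,5)N 2/2 · (6,6)N 2/2
Sum over 35 students: 1/1 + 1/2 + 1/1 + 1/2 + 2/2 + 2/3 + 2/2 + 4/4 + 2/3 + 1/4 + 2/3 + 1/2 + 2/2 + 2/2 + 3/4 + 2/4 + 1/3 + 1/2 + 1/2 + 3/4 + 1/3 + 1/1 + 1/1 + 1/3 + 1/3 + 1/2 + 1/2 + 3/3 + 2/2 + 3/4 + 3/3 + 1/1 + 2/2 + 2/2 + 2/2 = 155/6; mean = 155/6 ÷ 35 = 31/42 = 0.738095… → 0.738.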